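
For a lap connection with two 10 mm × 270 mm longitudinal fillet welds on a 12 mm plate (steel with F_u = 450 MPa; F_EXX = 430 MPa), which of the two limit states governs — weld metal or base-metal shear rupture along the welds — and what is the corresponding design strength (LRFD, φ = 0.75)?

φR_n ≈ 739 kN (weld metal governs)

t_e = 0.707 × 10 = 7.07 mm; L = 540 mm.
Weld metal: φR_n = 0.75 × 0.6 × 430 × 7.07 × 540 × 10⁻³ = 738.7 kN.
Base metal (shear rupture): φR_n = 0.75 × 0.6 × 450 × 12 × 540 × 10⁻³ = 1312 kN.
Governing: weld metal.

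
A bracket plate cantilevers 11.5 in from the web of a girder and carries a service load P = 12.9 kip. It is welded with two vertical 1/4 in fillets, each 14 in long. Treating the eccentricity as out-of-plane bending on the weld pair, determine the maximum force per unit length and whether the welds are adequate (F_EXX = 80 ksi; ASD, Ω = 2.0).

f_max ≈ 2.32 kip/in; adequate

L_w = 2 × 14 = 28 in; section modulus (unit throat) S = 2 × L²/6 = 65.33 in².
Direct shear f_v = P/L_w = 12.9/28 = 0.4607 kip/in.
Moment M = P × e = 12.9 × 11.5 = 148.35 kip·in; bending f_b = M/S = 2.271 kip/in.
f_max = √(f_v² + f_b²) = √(0.4607² + 2.271²) = 2.317 kip/in.
r_n/Ω = (1/2.0) × 0.6 × 80 × (0.707 × 0.25) = 4.242 kip/in → adequate.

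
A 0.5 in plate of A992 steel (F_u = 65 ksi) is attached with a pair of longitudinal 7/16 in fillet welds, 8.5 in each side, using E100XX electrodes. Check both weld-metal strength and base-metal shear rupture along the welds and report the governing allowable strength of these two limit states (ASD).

R_n/Ω ≈ 158 kip (weld metal governs)

E100XX → F_EXX = 100 ksi.
t_e = 0.707 × 0.4375 = 0.3093 in; L = 17 in.
Weld metal: R_n/Ω = (1/2.0) × 0.6 × 100 × 0.3093 × 17 = 157.7 kip.
Base metal (shear rupture): R_n/Ω = (1/2.0) × 0.6 × 65 × 0.5 × 17 = 165.8 kip.
Governing: weld metal.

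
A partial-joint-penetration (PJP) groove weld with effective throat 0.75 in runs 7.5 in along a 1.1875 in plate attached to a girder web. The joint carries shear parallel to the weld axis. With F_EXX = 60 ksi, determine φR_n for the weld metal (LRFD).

φR_n ≈ 152 kips

Effective throat (given) t_e = 0.75 in.
A_we = 0.75 × 7.5 = 5.625 in².
F_nw = 0.6 F_EXX = 36 ksi.
φR_n = 0.75 × 36 × 5.625 = 151.9 kips.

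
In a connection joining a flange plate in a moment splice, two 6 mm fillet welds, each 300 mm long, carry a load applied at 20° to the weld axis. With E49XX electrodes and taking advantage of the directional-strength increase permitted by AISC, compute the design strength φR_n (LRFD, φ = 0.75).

φR_n ≈ 617 kN

E49XX → F_EXX = 490 MPa.
t_e = 0.707 × 6 = 4.242 mm; A_we = 4.242 × 600 = 2545 mm².
Directional factor: 1.0 + 0.5 sin^1.5(20°) = 1.1.
F_nw = 0.6 × 490 × 1.1 = 323.4 MPa.
φR_n = 0.75 × 323.4 × 2545 × 10⁻³ = 617.3 kN.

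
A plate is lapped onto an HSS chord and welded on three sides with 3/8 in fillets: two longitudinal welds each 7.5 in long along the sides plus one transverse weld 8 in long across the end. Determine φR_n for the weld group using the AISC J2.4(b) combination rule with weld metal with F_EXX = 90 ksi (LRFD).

t_e = 0.707 × 0.375 = 0.2651 in.
R_nwl = 0.6 × 90 × 0.2651 × 15 = 214.8 kips (longitudinal, 2 welds).
R_nwt = 0.6 × 90 × 0.2651 × 8 = 114.5 kips (transverse, base value).
(i) R_nwl + R_nwt = 329.3 kips; (ii) 0.85 R_nwl + 1.5 R_nwt = 354.3 kips.
R_n = max = 354.3 kips [governs: (ii)]; φR_n = 265.8 kips.

φR_n ≈ 266 kips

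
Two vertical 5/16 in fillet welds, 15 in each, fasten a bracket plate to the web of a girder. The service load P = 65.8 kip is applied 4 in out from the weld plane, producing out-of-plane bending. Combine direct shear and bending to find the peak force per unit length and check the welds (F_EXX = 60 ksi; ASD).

L_w = 2 × 15 = 30 in; section modulus (unit throat) S = 2 × L²/6 = 75 in².
Direct shear f_v = P/L_w = 65.8/30 = 2.193 kip/in.
Moment M = P × e = 65.8 × 4 = 263.2 kip·in; bending f_b = M/S = 3.509 kip/in.
f_max = √(f_v² + f_b²) = √(2.193² + 3.509²) = 4.138 kip/in.
r_n/Ω = (1/2.0) × 0.6 × 60 × (0.707 × 0.3125) = 3.977 kip/in → NOT adequate.

f_max ≈ 4.14 kip/in; NOT adequate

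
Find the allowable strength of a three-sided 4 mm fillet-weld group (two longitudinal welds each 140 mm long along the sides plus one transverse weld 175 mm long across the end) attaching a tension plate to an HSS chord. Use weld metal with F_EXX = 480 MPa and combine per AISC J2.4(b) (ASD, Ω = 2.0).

t_e = 0.707 × 4 = 2.828 mm.
R_nwl = 0.6 × 480 × 2.828 × 280 × 10⁻³ = 228 kN (longitudinal, 2 welds).
R_nwt = 0.6 × 480 × 2.828 × 175 × 10⁻³ = 142.5 kN (transverse, base value).
(i) R_nwl + R_nwt = 370.6 kN; (ii) 0.85 R_nwl + 1.5 R_nwt = 407.6 kN.
R_n = max = 407.6 kN [governs: (ii)]; R_n/Ω = 203.8 kN.

R_n/Ω ≈ 204 kN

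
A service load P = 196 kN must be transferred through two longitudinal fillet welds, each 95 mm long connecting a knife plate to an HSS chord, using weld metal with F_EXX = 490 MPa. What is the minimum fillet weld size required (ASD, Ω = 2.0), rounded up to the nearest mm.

Total weld length L = 190 mm.
Required throat t_e = P × Ω / (0.6 F_EXX × L) = 196 × 2.0 / (0.6 × 490 × 190 × 10⁻³) = 7.018 mm.
Required leg w = t_e / 0.707 = 9.926 mm → use 10 mm.

w = 10 mm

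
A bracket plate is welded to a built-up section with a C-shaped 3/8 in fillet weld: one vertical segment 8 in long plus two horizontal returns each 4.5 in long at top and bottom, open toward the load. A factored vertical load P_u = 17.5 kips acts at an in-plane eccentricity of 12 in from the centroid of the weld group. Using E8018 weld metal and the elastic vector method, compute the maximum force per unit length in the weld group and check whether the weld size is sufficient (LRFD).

E80XX → F_EXX = 80 ksi.
Total weld length L_w = 17 in. Treat welds as unit-width lines.
Centroid: x̄ = 2×4.5×2.25 / 17 = 1.191 in from the vertical weld.
Polar moment about centroid: J = I_x + I_y = [8³/12 + 2×4.5×4²] + [8×1.191² + 2(4.5³/12 + 4.5×1.059²)] = 223.3 in³.
Direct shear f_v = P/L_w = 17.5 / 17 = 1.029 kip/in (vertical).
Torsion M = P·e = 17.5 × 12 = 210 kip·in.
Critical point at (x, y) = (3.309, 4) from centroid. f_tx = M·y/J = 3.762 kip/in; f_ty = M·x/J = 3.112 kip/in.
Resultant f_max = √[f_tx² + (f_v + f_ty)²] = √[3.762² + (1.029 + 3.112)²] = 5.595 kip/in.
Capacity per unit length: φr_n = 0.75 × 0.6 × 80 × (0.707 × 0.375) = 9.544 kip/in.
5.595 ≤ 9.544 → adequate.

f_max ≈ 5.59 kip/in; adequate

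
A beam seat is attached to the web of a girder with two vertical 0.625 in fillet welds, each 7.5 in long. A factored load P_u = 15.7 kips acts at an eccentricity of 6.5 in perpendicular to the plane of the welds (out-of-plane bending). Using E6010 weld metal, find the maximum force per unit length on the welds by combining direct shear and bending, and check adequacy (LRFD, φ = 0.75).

E60XX → F_EXX = 60 ksi.
L_w = 2 × 7.5 = 15 in; section modulus (unit throat) S = 2 × L²/6 = 18.75 in².
Direct shear f_v = P/L_w = 15.7/15 = 1.047 kip/in.
Moment M = P × e = 15.7 × 6.5 = 102.05 kip·in; bending f_b = M/S = 5.443 kip/in.
f_max = √(f_v² + f_b²) = √(1.047² + 5.443²) = 5.542 kip/in.
φr_n = 0.75 × 0.6 × 60 × (0.707 × 0.625) = 11.93 kip/in → adequate.

f_max ≈ 5.54 kip/in; adequate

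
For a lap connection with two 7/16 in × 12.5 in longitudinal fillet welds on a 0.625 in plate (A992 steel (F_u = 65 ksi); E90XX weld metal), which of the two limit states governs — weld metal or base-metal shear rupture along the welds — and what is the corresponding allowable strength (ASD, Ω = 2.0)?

E90XX → F_EXX = 90 ksi.
t_e = 0.707 × 0.4375 = 0.3093 in; L = 25 in.
Weld metal: R_n/Ω = (1/2.0) × 0.6 × 90 × 0.3093 × 25 = 208.8 kip.
Base metal (shear rupture): R_n/Ω = (1/2.0) × 0.6 × 65 × 0.625 × 25 = 304.7 kip.
Governing: weld metal.

R_n/Ω ≈ 209 kip (weld metal governs)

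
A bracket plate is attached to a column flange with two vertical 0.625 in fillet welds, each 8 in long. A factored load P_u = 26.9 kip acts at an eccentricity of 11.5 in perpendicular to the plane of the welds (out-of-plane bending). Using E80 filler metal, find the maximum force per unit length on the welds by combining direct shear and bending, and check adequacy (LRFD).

f_max ≈ 14.6 kip/in; adequate

E80XX → F_EXX = 80 ksi.
L_w = 2 × 8 = 16 in; section modulus (unit throat) S = 2 × L²/6 = 21.33 in².
Direct shear f_v = P/L_w = 26.9/16 = 1.681 kip/in.
Moment M = P × e = 26.9 × 11.5 = 309.35 kip·in; bending f_b = M/S = 14.5 kip/in.
f_max = √(f_v² + f_b²) = √(1.681² + 14.5²) = 14.6 kip/in.
φr_n = 0.75 × 0.6 × 80 × (0.707 × 0.625) = 15.91 kip/in → adequate.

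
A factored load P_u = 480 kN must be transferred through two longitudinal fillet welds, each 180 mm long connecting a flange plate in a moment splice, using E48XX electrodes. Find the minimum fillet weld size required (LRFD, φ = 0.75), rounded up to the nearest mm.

E48XX → F_EXX = 480 MPa.
Total weld length L = 360 mm.
Required throat t_e = P_u / (φ × 0.6 F_EXX × L) = 480 / (0.75 × 0.6 × 480 × 360 × 10⁻³) = 6.173 mm.
Required leg w = t_e / 0.707 = 8.731 mm → use 9 mm.

w = 9 mm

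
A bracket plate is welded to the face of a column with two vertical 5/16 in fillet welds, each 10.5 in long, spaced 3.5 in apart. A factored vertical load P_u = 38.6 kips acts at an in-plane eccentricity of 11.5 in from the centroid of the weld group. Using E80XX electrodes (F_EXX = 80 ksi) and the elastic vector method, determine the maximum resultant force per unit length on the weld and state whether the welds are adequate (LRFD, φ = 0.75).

f_max ≈ 10.3 kip/in; NOT adequate

Total weld length L_w = 21 in. Treat welds as unit-width lines.
Polar moment about centroid: J = 2[d³/12 + d(b/2)²] = 2[10.5³/12 + 10.5×1.75²] = 257.2 in³.
Direct shear f_v = P/L_w = 38.6 / 21 = 1.838 kip/in (vertical).
Torsion M = P·e = 38.6 × 11.5 = 443.9 kip·in.
Critical point at (x, y) = (1.75, 5.25) from centroid. f_tx = M·y/J = 9.059 kip/in; f_ty = M·x/J = 3.02 kip/in.
Resultant f_max = √[f_tx² + (f_v + f_ty)²] = √[9.059² + (1.838 + 3.02)²] = 10.28 kip/in.
Capacity per unit length: φr_n = 0.75 × 0.6 × 80 × (0.707 × 0.3125) = 7.954 kip/in.
10.28 > 7.954 → NOT adequate.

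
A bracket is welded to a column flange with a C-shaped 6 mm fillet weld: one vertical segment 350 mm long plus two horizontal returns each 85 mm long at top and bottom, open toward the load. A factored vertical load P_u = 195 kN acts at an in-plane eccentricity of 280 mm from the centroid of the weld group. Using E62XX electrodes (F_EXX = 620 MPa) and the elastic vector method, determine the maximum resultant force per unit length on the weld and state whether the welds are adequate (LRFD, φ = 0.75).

f_max ≈ 1320 N/mm; NOT adequate

Total weld length L_w = 520 mm. Treat welds as unit-width lines.
Centroid: x̄ = 2×85×42.5 / 520 = 13.89 mm from the vertical weld.
Polar moment about centroid: J = I_x + I_y = [350³/12 + 2×85×175²] + [350×13.89² + 2(85³/12 + 85×28.61²)] = 9088000 mm³.
Direct shear f_v = P/L_w = 195×10³ / 520 = 375 N/mm (vertical).
Torsion M = P·e = 195×10³ × 280 = 54600000 N·mm.
Critical point at (x, y) = (71.11, 175) from centroid. f_tx = M·y/J = 1051 N/mm; f_ty = M·x/J = 427.2 N/mm.
Resultant f_max = √[f_tx² + (f_v + f_ty)²] = √[1051² + (375 + 427.2)²] = 1322 N/mm.
Capacity per unit length: φr_n = 0.75 × 0.6 × 620 × (0.707 × 6) = 1184 N/mm.
1322 > 1184 → NOT adequate.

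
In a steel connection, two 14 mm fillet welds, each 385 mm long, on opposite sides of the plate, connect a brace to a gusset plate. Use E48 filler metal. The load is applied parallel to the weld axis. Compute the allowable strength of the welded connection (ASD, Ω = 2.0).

R_n/Ω ≈ 1100 kN

E48XX → F_EXX = 480 MPa.
Effective throat t_e = 0.707 × 14 = 9.898 mm.
Total length L = 770 mm; A_we = 9.898 × 770 = 7621 mm².
F_nw = 0.6 F_EXX = 0.6 × 480 = 288 MPa.
R_n = 288 × 7621 × 10⁻³ = 2195 kN; R_n/Ω = 2195/2.0 = 1097 kN.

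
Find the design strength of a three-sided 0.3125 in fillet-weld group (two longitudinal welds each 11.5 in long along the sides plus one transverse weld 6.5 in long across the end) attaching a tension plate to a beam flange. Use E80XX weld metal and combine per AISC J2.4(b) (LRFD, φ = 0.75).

φR_n ≈ 235 kip

E80XX → F_EXX = 80 ksi.
t_e = 0.707 × 0.3125 = 0.2209 in.
R_nwl = 0.6 × 80 × 0.2209 × 23 = 243.9 kip (longitudinal, 2 welds).
R_nwt = 0.6 × 80 × 0.2209 × 6.5 = 68.93 kip (transverse, base value).
(i) R_nwl + R_nwt = 312.8 kip; (ii) 0.85 R_nwl + 1.5 R_nwt = 310.7 kip.
R_n = max = 312.8 kip [governs: (i)]; φR_n = 234.6 kip.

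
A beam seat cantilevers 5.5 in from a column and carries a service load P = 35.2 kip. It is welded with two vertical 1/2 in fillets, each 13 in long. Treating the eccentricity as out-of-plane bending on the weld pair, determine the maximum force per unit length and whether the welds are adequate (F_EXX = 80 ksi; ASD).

f_max ≈ 3.69 kip/in; adequate

L_w = 2 × 13 = 26 in; section modulus (unit throat) S = 2 × L²/6 = 56.33 in².
Direct shear f_v = P/L_w = 35.2/26 = 1.354 kip/in.
Moment M = P × e = 35.2 × 5.5 = 193.6 kip·in; bending f_b = M/S = 3.437 kip/in.
f_max = √(f_v² + f_b²) = √(1.354² + 3.437²) = 3.694 kip/in.
r_n/Ω = (1/2.0) × 0.6 × 80 × (0.707 × 0.5) = 8.484 kip/in → adequate.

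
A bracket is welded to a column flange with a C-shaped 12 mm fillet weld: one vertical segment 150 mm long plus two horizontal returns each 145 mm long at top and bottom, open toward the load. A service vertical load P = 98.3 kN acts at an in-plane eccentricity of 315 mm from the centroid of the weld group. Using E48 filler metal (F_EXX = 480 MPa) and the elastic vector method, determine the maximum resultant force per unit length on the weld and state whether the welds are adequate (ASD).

f_max ≈ 1480 N/mm; NOT adequate

Total weld length L_w = 440 mm. Treat welds as unit-width lines.
Centroid: x̄ = 2×145×72.5 / 440 = 47.78 mm from the vertical weld.
Polar moment about centroid: J = I_x + I_y = [150³/12 + 2×145×75²] + [150×47.78² + 2(145³/12 + 145×24.72²)] = 2940000 mm³.
Direct shear f_v = P/L_w = 98.3×10³ / 440 = 223.4 N/mm (vertical).
Torsion M = P·e = 98.3×10³ × 315 = 30964000 N·mm.
Critical point at (x, y) = (97.22, 75) from centroid. f_tx = M·y/J = 789.8 N/mm; f_ty = M·x/J = 1024 N/mm.
Resultant f_max = √[f_tx² + (f_v + f_ty)²] = √[789.8² + (223.4 + 1024)²] = 1476 N/mm.
Capacity per unit length: r_n/Ω = (1/2.0) × 0.6 × 480 × (0.707 × 12) = 1222 N/mm.
1476 > 1222 → NOT adequate.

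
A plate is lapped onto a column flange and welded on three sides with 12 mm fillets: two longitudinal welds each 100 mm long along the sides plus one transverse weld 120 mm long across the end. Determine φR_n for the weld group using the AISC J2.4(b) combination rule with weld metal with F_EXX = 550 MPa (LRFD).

t_e = 0.707 × 12 = 8.484 mm.
R_nwl = 0.6 × 550 × 8.484 × 200 × 10⁻³ = 559.9 kN (longitudinal, 2 welds).
R_nwt = 0.6 × 550 × 8.484 × 120 × 10⁻³ = 336 kN (transverse, base value).
(i) R_nwl + R_nwt = 895.9 kN; (ii) 0.85 R_nwl + 1.5 R_nwt = 979.9 kN.
R_n = max = 979.9 kN [governs: (ii)]; φR_n = 734.9 kN.

φR_n ≈ 735 kN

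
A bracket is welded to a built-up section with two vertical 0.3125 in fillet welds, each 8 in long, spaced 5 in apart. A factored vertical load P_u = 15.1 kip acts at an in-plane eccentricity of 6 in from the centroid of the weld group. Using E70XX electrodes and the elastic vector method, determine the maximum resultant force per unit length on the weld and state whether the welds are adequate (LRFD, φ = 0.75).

f_max ≈ 2.92 kip/in; adequate

E70XX → F_EXX = 70 ksi.
Total weld length L_w = 16 in. Treat welds as unit-width lines.
Polar moment about centroid: J = 2[d³/12 + d(b/2)²] = 2[8³/12 + 8×2.5²] = 185.3 in³.
Direct shear f_v = P/L_w = 15.1 / 16 = 0.9437 kip/in (vertical).
Torsion M = P·e = 15.1 × 6 = 90.6 kip·in.
Critical point at (x, y) = (2.5, 4) from centroid. f_tx = M·y/J = 1.955 kip/in; f_ty = M·x/J = 1.222 kip/in.
Resultant f_max = √[f_tx² + (f_v + f_ty)²] = √[1.955² + (0.9437 + 1.222)²] = 2.918 kip/in.
Capacity per unit length: φr_n = 0.75 × 0.6 × 70 × (0.707 × 0.3125) = 6.96 kip/in.
2.918 ≤ 6.96 → adequate.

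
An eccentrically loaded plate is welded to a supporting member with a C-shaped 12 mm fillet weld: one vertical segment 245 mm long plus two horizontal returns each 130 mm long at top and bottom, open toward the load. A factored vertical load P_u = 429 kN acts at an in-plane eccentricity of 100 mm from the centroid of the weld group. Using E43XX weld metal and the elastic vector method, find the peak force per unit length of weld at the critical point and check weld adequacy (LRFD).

f_max ≈ 1770 N/mm; NOT adequate

E43XX → F_EXX = 430 MPa.
Total weld length L_w = 505 mm. Treat welds as unit-width lines.
Centroid: x̄ = 2×130×65 / 505 = 33.47 mm from the vertical weld.
Polar moment about centroid: J = I_x + I_y = [245³/12 + 2×130×122.5²] + [245×33.47² + 2(130³/12 + 130×31.53²)] = 6026000 mm³.
Direct shear f_v = P/L_w = 429×10³ / 505 = 849.5 N/mm (vertical).
Torsion M = P·e = 429×10³ × 100 = 42900000 N·mm.
Critical point at (x, y) = (96.53, 122.5) from centroid. f_tx = M·y/J = 872.1 N/mm; f_ty = M·x/J = 687.2 N/mm.
Resultant f_max = √[f_tx² + (f_v + f_ty)²] = √[872.1² + (849.5 + 687.2)²] = 1767 N/mm.
Capacity per unit length: φr_n = 0.75 × 0.6 × 430 × (0.707 × 12) = 1642 N/mm.
1767 > 1642 → NOT adequate.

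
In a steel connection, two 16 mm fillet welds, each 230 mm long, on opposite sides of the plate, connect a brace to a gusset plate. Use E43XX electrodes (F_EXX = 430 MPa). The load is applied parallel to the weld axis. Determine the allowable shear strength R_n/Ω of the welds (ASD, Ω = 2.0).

R_n/Ω ≈ 671 kN

Effective throat t_e = 0.707 × 16 = 11.31 mm.
Total length L = 460 mm; A_we = 11.31 × 460 = 5204 mm².
F_nw = 0.6 F_EXX = 0.6 × 430 = 258 MPa.
R_n = 258 × 5204 × 10⁻³ = 1343 kN; R_n/Ω = 1343/2.0 = 671.3 kN.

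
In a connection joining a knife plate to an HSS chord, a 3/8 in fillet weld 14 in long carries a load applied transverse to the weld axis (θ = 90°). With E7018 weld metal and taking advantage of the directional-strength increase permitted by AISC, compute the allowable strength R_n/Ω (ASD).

E70XX → F_EXX = 70 ksi.
t_e = 0.707 × 0.375 = 0.2651 in; A_we = 0.2651 × 14 = 3.712 in².
Directional factor: 1.0 + 0.5 sin^1.5(90°) = 1.5.
F_nw = 0.6 × 70 × 1.5 = 63 ksi.
R_n/Ω = (63 × 3.712) / 2.0 = 116.9 kip.

R_n/Ω ≈ 117 kip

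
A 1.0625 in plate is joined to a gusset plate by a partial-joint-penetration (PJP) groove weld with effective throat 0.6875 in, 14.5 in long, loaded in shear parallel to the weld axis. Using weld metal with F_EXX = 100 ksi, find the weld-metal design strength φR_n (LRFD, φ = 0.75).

φR_n ≈ 449 kip

Effective throat (given) t_e = 0.6875 in.
A_we = 0.6875 × 14.5 = 9.969 in².
F_nw = 0.6 F_EXX = 60 ksi.
φR_n = 0.75 × 60 × 9.969 = 448.6 kip.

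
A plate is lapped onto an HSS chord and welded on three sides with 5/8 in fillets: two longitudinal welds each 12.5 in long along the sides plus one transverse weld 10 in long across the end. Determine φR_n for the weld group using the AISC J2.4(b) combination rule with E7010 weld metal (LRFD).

E70XX → F_EXX = 70 ksi.
t_e = 0.707 × 0.625 = 0.4419 in.
R_nwl = 0.6 × 70 × 0.4419 × 25 = 464 kips (longitudinal, 2 welds).
R_nwt = 0.6 × 70 × 0.4419 × 10 = 185.6 kips (transverse, base value).
(i) R_nwl + R_nwt = 649.6 kips; (ii) 0.85 R_nwl + 1.5 R_nwt = 672.8 kips.
R_n = max = 672.8 kips [governs: (ii)]; φR_n = 504.6 kips.

φR_n ≈ 505 kips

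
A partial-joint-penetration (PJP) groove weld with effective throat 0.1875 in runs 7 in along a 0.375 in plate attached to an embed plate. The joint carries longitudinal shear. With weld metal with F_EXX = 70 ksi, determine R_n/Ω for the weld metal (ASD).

R_n/Ω ≈ 27.6 kips

Effective throat (given) t_e = 0.1875 in.
A_we = 0.1875 × 7 = 1.312 in².
F_nw = 0.6 F_EXX = 42 ksi.
R_n/Ω = (42 × 1.312) / 2.0 = 27.56 kips.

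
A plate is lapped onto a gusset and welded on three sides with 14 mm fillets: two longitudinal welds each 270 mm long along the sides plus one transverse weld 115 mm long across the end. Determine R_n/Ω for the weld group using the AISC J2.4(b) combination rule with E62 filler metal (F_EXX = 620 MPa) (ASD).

t_e = 0.707 × 14 = 9.898 mm.
R_nwl = 0.6 × 620 × 9.898 × 540 × 10⁻³ = 1988 kN (longitudinal, 2 welds).
R_nwt = 0.6 × 620 × 9.898 × 115 × 10⁻³ = 423.4 kN (transverse, base value).
(i) R_nwl + R_nwt = 2412 kN; (ii) 0.85 R_nwl + 1.5 R_nwt = 2325 kN.
R_n = max = 2412 kN [governs: (i)]; R_n/Ω = 1206 kN.

R_n/Ω ≈ 1210 kN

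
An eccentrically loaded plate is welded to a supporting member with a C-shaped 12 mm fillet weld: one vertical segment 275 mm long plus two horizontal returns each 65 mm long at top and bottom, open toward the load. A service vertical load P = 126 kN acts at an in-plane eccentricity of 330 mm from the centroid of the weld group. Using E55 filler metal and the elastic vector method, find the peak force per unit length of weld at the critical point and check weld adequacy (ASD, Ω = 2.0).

f_max ≈ 1560 N/mm; NOT adequate

E55XX → F_EXX = 550 MPa.
Total weld length L_w = 405 mm. Treat welds as unit-width lines.
Centroid: x̄ = 2×65×32.5 / 405 = 10.43 mm from the vertical weld.
Polar moment about centroid: J = I_x + I_y = [275³/12 + 2×65×137.5²] + [275×10.43² + 2(65³/12 + 65×22.07²)] = 4330000 mm³.
Direct shear f_v = P/L_w = 126×10³ / 405 = 311.1 N/mm (vertical).
Torsion M = P·e = 126×10³ × 330 = 41580000 N·mm.
Critical point at (x, y) = (54.57, 137.5) from centroid. f_tx = M·y/J = 1320 N/mm; f_ty = M·x/J = 524 N/mm.
Resultant f_max = √[f_tx² + (f_v + f_ty)²] = √[1320² + (311.1 + 524)²] = 1562 N/mm.
Capacity per unit length: r_n/Ω = (1/2.0) × 0.6 × 550 × (0.707 × 12) = 1400 N/mm.
1562 > 1400 → NOT adequate.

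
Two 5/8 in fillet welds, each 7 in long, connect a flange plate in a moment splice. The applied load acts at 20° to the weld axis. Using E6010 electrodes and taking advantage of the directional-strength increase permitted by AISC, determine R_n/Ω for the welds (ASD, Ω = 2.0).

R_n/Ω ≈ 122 kips

E60XX → F_EXX = 60 ksi.
t_e = 0.707 × 0.625 = 0.4419 in; A_we = 0.4419 × 14 = 6.186 in².
Directional factor: 1.0 + 0.5 sin^1.5(20°) = 1.1.
F_nw = 0.6 × 60 × 1.1 = 39.6 ksi.
R_n/Ω = (39.6 × 6.186) / 2.0 = 122.5 kips.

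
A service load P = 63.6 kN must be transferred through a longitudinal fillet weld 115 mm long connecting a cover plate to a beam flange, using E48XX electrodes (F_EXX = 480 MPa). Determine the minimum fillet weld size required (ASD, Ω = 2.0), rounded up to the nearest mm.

w = 6 mm

Total weld length L = 115 mm.
Required throat t_e = P × Ω / (0.6 F_EXX × L) = 63.6 × 2.0 / (0.6 × 480 × 115 × 10⁻³) = 3.841 mm.
Required leg w = t_e / 0.707 = 5.432 mm → use 6 mm.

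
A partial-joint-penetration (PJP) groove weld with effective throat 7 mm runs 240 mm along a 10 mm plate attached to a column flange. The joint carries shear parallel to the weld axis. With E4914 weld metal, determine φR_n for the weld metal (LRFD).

E49XX → F_EXX = 490 MPa.
Effective throat (given) t_e = 7 mm.
A_we = 7 × 240 = 1680 mm².
F_nw = 0.6 F_EXX = 294 MPa.
φR_n = 0.75 × 294 × 1680 × 10⁻³ = 370.4 kN.

φR_n ≈ 370 kN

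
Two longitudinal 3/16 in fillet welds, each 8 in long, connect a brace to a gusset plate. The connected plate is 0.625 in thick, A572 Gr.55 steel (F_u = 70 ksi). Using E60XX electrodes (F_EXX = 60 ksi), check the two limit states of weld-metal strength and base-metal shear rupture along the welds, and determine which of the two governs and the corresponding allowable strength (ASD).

R_n/Ω ≈ 38.2 kip (weld metal governs)

t_e = 0.707 × 0.1875 = 0.1326 in; L = 16 in.
Weld metal: R_n/Ω = (1/2.0) × 0.6 × 60 × 0.1326 × 16 = 38.18 kip.
Base metal (shear rupture): R_n/Ω = (1/2.0) × 0.6 × 70 × 0.625 × 16 = 210 kip.
Governing: weld metal.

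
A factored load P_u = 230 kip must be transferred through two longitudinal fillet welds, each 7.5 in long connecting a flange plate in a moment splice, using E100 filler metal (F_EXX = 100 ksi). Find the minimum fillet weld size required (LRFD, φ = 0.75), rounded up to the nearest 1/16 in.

w = 1/2 in

Total weld length L = 15 in.
Required throat t_e = P_u / (φ × 0.6 F_EXX × L) = 230 / (0.75 × 0.6 × 100 × 15) = 0.3407 in.
Required leg w = t_e / 0.707 = 0.482 in → use 1/2 in.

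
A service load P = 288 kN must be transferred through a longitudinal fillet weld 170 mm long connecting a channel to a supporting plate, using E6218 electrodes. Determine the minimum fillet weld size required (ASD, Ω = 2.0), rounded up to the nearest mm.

w = 13 mm

E62XX → F_EXX = 620 MPa.
Total weld length L = 170 mm.
Required throat t_e = P × Ω / (0.6 F_EXX × L) = 288 × 2.0 / (0.6 × 620 × 170 × 10⁻³) = 9.108 mm.
Required leg w = t_e / 0.707 = 12.88 mm → use 13 mm.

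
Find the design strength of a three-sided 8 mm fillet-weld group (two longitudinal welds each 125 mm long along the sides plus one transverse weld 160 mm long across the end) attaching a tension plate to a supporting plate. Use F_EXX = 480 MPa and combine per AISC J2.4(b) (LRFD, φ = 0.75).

φR_n ≈ 553 kN

t_e = 0.707 × 8 = 5.656 mm.
R_nwl = 0.6 × 480 × 5.656 × 250 × 10⁻³ = 407.2 kN (longitudinal, 2 welds).
R_nwt = 0.6 × 480 × 5.656 × 160 × 10⁻³ = 260.6 kN (transverse, base value).
(i) R_nwl + R_nwt = 667.9 kN; (ii) 0.85 R_nwl + 1.5 R_nwt = 737.1 kN.
R_n = max = 737.1 kN [governs: (ii)]; φR_n = 552.8 kN.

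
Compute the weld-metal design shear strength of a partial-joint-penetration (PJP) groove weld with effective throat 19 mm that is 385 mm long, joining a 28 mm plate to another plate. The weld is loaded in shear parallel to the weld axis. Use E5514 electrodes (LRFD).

E55XX → F_EXX = 550 MPa.
Effective throat (given) t_e = 19 mm.
A_we = 19 × 385 = 7315 mm².
F_nw = 0.6 F_EXX = 330 MPa.
φR_n = 0.75 × 330 × 7315 × 10⁻³ = 1810 kN.

φR_n ≈ 1810 kN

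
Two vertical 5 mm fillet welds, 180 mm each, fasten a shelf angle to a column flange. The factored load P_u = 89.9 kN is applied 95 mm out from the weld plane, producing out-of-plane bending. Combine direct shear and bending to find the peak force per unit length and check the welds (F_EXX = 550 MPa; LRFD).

L_w = 2 × 180 = 360 mm; section modulus (unit throat) S = 2 × L²/6 = 10800 mm².
Direct shear f_v = P/L_w = 89.9×10³/360 = 249.7 N/mm.
Moment M = P × e = 89.9×10³ × 95 = 8540500 N·mm; bending f_b = M/S = 790.8 N/mm.
f_max = √(f_v² + f_b²) = √(249.7² + 790.8²) = 829.3 N/mm.
φr_n = 0.75 × 0.6 × 550 × (0.707 × 5) = 874.9 N/mm → adequate.

f_max ≈ 829 N/mm; adequate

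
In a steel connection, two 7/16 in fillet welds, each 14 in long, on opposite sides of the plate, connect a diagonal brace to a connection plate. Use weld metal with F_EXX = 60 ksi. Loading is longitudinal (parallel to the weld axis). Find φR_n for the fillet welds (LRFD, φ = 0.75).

φR_n ≈ 234 kip

Effective throat t_e = 0.707 × 0.4375 = 0.3093 in.
Total length L = 28 in; A_we = 0.3093 × 28 = 8.661 in².
F_nw = 0.6 F_EXX = 0.6 × 60 = 36 ksi.
φR_n = 0.75 × 36 × 8.661 = 233.8 kip.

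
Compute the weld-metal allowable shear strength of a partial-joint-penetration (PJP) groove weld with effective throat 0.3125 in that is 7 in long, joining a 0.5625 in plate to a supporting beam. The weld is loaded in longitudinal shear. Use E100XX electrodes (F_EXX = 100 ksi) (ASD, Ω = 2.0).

Effective throat (given) t_e = 0.3125 in.
A_we = 0.3125 × 7 = 2.188 in².
F_nw = 0.6 F_EXX = 60 ksi.
R_n/Ω = (60 × 2.188) / 2.0 = 65.62 kip.

R_n/Ω ≈ 65.6 kip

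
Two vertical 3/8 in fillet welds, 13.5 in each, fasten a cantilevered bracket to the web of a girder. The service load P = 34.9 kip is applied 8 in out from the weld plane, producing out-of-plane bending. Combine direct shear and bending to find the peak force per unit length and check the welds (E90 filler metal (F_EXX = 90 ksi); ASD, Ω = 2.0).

L_w = 2 × 13.5 = 27 in; section modulus (unit throat) S = 2 × L²/6 = 60.75 in².
Direct shear f_v = P/L_w = 34.9/27 = 1.293 kip/in.
Moment M = P × e = 34.9 × 8 = 279.2 kip·in; bending f_b = M/S = 4.596 kip/in.
f_max = √(f_v² + f_b²) = √(1.293² + 4.596²) = 4.774 kip/in.
r_n/Ω = (1/2.0) × 0.6 × 90 × (0.707 × 0.375) = 7.158 kip/in → adequate.

f_max ≈ 4.77 kip/in; adequate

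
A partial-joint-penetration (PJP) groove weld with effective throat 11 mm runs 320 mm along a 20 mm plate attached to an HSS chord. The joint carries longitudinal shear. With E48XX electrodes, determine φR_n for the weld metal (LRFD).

φR_n ≈ 760 kN

E48XX → F_EXX = 480 MPa.
Effective throat (given) t_e = 11 mm.
A_we = 11 × 320 = 3520 mm².
F_nw = 0.6 F_EXX = 288 MPa.
φR_n = 0.75 × 288 × 3520 × 10⁻³ = 760.3 kN.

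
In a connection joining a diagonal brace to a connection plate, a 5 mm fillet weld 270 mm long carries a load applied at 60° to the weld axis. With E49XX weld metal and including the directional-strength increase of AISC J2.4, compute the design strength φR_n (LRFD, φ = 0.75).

φR_n ≈ 295 kN

E49XX → F_EXX = 490 MPa.
t_e = 0.707 × 5 = 3.535 mm; A_we = 3.535 × 270 = 954.4 mm².
Directional factor: 1.0 + 0.5 sin^1.5(60°) = 1.403.
F_nw = 0.6 × 490 × 1.403 = 412.5 MPa.
φR_n = 0.75 × 412.5 × 954.4 × 10⁻³ = 295.3 kN.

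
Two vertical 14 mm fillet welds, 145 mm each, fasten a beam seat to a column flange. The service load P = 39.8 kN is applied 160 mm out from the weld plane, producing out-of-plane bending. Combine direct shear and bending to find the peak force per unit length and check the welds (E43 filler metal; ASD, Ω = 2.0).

f_max ≈ 919 N/mm; adequate

E43XX → F_EXX = 430 MPa.
L_w = 2 × 145 = 290 mm; section modulus (unit throat) S = 2 × L²/6 = 7008 mm².
Direct shear f_v = P/L_w = 39.8×10³/290 = 137.2 N/mm.
Moment M = P × e = 39.8×10³ × 160 = 6368000 N·mm; bending f_b = M/S = 908.6 N/mm.
f_max = √(f_v² + f_b²) = √(137.2² + 908.6²) = 918.9 N/mm.
r_n/Ω = (1/2.0) × 0.6 × 430 × (0.707 × 14) = 1277 N/mm → adequate.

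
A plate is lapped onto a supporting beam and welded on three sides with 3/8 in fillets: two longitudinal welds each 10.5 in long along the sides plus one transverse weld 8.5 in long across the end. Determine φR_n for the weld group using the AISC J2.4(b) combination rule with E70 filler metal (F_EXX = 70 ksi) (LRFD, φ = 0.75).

φR_n ≈ 256 kips

t_e = 0.707 × 0.375 = 0.2651 in.
R_nwl = 0.6 × 70 × 0.2651 × 21 = 233.8 kips (longitudinal, 2 welds).
R_nwt = 0.6 × 70 × 0.2651 × 8.5 = 94.65 kips (transverse, base value).
(i) R_nwl + R_nwt = 328.5 kips; (ii) 0.85 R_nwl + 1.5 R_nwt = 340.7 kips.
R_n = max = 340.7 kips [governs: (ii)]; φR_n = 255.6 kips.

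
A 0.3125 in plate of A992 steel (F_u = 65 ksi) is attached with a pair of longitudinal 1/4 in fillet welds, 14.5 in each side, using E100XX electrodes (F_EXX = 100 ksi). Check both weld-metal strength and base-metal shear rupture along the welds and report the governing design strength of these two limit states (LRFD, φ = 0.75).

φR_n ≈ 231 kip (weld metal governs)

t_e = 0.707 × 0.25 = 0.1767 in; L = 29 in.
Weld metal: φR_n = 0.75 × 0.6 × 100 × 0.1767 × 29 = 230.7 kip.
Base metal (shear rupture): φR_n = 0.75 × 0.6 × 65 × 0.3125 × 29 = 265.1 kip.
Governing: weld metal.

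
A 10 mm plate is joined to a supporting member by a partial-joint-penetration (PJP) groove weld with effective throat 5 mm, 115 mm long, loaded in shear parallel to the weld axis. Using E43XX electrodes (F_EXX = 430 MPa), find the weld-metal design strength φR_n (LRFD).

Effective throat (given) t_e = 5 mm.
A_we = 5 × 115 = 575 mm².
F_nw = 0.6 F_EXX = 258 MPa.
φR_n = 0.75 × 258 × 575 × 10⁻³ = 111.3 kN.

φR_n ≈ 111 kN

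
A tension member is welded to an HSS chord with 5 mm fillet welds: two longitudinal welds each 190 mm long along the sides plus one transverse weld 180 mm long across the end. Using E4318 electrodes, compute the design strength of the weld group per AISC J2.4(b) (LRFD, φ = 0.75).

φR_n ≈ 406 kN

E43XX → F_EXX = 430 MPa.
t_e = 0.707 × 5 = 3.535 mm.
R_nwl = 0.6 × 430 × 3.535 × 380 × 10⁻³ = 346.6 kN (longitudinal, 2 welds).
R_nwt = 0.6 × 430 × 3.535 × 180 × 10⁻³ = 164.2 kN (transverse, base value).
(i) R_nwl + R_nwt = 510.7 kN; (ii) 0.85 R_nwl + 1.5 R_nwt = 540.8 kN.
R_n = max = 540.8 kN [governs: (ii)]; φR_n = 405.6 kN.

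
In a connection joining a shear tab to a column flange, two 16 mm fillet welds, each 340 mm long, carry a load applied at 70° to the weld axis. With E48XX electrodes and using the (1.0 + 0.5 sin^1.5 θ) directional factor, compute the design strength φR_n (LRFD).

φR_n ≈ 2420 kN

E48XX → F_EXX = 480 MPa.
t_e = 0.707 × 16 = 11.31 mm; A_we = 11.31 × 680 = 7692 mm².
Directional factor: 1.0 + 0.5 sin^1.5(70°) = 1.455.
F_nw = 0.6 × 480 × 1.455 = 419.2 MPa.
φR_n = 0.75 × 419.2 × 7692 × 10⁻³ = 2418 kN.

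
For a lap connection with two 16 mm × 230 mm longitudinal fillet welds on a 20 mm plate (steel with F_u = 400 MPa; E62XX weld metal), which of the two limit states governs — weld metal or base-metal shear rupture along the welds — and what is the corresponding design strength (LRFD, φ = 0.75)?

E62XX → F_EXX = 620 MPa.
t_e = 0.707 × 16 = 11.31 mm; L = 460 mm.
Weld metal: φR_n = 0.75 × 0.6 × 620 × 11.31 × 460 × 10⁻³ = 1452 kN.
Base metal (shear rupture): φR_n = 0.75 × 0.6 × 400 × 20 × 460 × 10⁻³ = 1656 kN.
Governing: weld metal.

φR_n ≈ 1450 kN (weld metal governs)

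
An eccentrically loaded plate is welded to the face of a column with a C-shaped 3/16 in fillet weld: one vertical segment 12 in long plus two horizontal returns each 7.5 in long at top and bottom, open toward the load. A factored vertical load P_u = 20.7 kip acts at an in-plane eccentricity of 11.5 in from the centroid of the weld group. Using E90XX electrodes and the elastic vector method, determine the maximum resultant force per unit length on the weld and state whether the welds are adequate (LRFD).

f_max ≈ 2.84 kip/in; adequate

E90XX → F_EXX = 90 ksi.
Total weld length L_w = 27 in. Treat welds as unit-width lines.
Centroid: x̄ = 2×7.5×3.75 / 27 = 2.083 in from the vertical weld.
Polar moment about centroid: J = I_x + I_y = [12³/12 + 2×7.5×6²] + [12×2.083² + 2(7.5³/12 + 7.5×1.667²)] = 848.1 in³.
Direct shear f_v = P/L_w = 20.7 / 27 = 0.7667 kip/in (vertical).
Torsion M = P·e = 20.7 × 11.5 = 238.05 kip·in.
Critical point at (x, y) = (5.417, 6) from centroid. f_tx = M·y/J = 1.684 kip/in; f_ty = M·x/J = 1.52 kip/in.
Resultant f_max = √[f_tx² + (f_v + f_ty)²] = √[1.684² + (0.7667 + 1.52)²] = 2.84 kip/in.
Capacity per unit length: φr_n = 0.75 × 0.6 × 90 × (0.707 × 0.1875) = 5.369 kip/in.
2.84 ≤ 5.369 → adequate.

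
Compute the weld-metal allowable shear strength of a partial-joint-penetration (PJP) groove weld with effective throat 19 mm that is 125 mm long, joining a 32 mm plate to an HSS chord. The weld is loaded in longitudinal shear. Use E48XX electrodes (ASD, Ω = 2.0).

E48XX → F_EXX = 480 MPa.
Effective throat (given) t_e = 19 mm.
A_we = 19 × 125 = 2375 mm².
F_nw = 0.6 F_EXX = 288 MPa.
R_n/Ω = (288 × 2375) / 2.0 × 10⁻³ = 342 kN.

R_n/Ω ≈ 342 kN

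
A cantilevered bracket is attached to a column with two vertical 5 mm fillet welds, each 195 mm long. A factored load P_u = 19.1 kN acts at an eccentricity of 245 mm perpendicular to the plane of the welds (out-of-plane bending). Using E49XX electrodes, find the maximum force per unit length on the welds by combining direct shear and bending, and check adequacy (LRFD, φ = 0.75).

f_max ≈ 372 N/mm; adequate

E49XX → F_EXX = 490 MPa.
L_w = 2 × 195 = 390 mm; section modulus (unit throat) S = 2 × L²/6 = 12680 mm².
Direct shear f_v = P/L_w = 19.1×10³/390 = 48.97 N/mm.
Moment M = P × e = 19.1×10³ × 245 = 4679500 N·mm; bending f_b = M/S = 369.2 N/mm.
f_max = √(f_v² + f_b²) = √(48.97² + 369.2²) = 372.4 N/mm.
φr_n = 0.75 × 0.6 × 490 × (0.707 × 5) = 779.5 N/mm → adequate.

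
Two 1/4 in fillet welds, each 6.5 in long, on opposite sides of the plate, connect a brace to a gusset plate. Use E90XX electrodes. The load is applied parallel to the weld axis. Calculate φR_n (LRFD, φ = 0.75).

φR_n ≈ 93.1 kips

E90XX → F_EXX = 90 ksi.
Effective throat t_e = 0.707 × 0.25 = 0.1767 in.
Total length L = 13 in; A_we = 0.1767 × 13 = 2.298 in².
F_nw = 0.6 F_EXX = 0.6 × 90 = 54 ksi.
φR_n = 0.75 × 54 × 2.298 = 93.06 kips.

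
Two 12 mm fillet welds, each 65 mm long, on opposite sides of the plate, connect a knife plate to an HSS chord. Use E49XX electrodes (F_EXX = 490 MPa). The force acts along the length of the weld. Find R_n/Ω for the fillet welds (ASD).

R_n/Ω ≈ 162 kN

Effective throat t_e = 0.707 × 12 = 8.484 mm.
Total length L = 130 mm; A_we = 8.484 × 130 = 1103 mm².
F_nw = 0.6 F_EXX = 0.6 × 490 = 294 MPa.
R_n = 294 × 1103 × 10⁻³ = 324.3 kN; R_n/Ω = 324.3/2.0 = 162.1 kN.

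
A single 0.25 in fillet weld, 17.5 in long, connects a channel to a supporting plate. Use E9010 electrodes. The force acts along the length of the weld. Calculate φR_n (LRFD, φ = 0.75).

φR_n ≈ 125 kips

E90XX → F_EXX = 90 ksi.
Effective throat t_e = 0.707 × 0.25 = 0.1767 in.
Total length L = 17.5 in; A_we = 0.1767 × 17.5 = 3.093 in².
F_nw = 0.6 F_EXX = 0.6 × 90 = 54 ksi.
φR_n = 0.75 × 54 × 3.093 = 125.3 kips.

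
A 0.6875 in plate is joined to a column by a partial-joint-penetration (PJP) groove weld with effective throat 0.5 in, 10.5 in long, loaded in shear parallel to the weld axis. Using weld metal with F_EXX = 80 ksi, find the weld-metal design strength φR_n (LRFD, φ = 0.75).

φR_n ≈ 189 kips

Effective throat (given) t_e = 0.5 in.
A_we = 0.5 × 10.5 = 5.25 in².
F_nw = 0.6 F_EXX = 48 ksi.
φR_n = 0.75 × 48 × 5.25 = 189 kips.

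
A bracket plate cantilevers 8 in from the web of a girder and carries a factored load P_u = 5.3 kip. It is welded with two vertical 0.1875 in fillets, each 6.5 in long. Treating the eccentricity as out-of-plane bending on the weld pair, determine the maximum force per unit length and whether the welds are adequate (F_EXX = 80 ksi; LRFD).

L_w = 2 × 6.5 = 13 in; section modulus (unit throat) S = 2 × L²/6 = 14.08 in².
Direct shear f_v = P/L_w = 5.3/13 = 0.4077 kip/in.
Moment M = P × e = 5.3 × 8 = 42.4 kip·in; bending f_b = M/S = 3.011 kip/in.
f_max = √(f_v² + f_b²) = √(0.4077² + 3.011²) = 3.038 kip/in.
φr_n = 0.75 × 0.6 × 80 × (0.707 × 0.1875) = 4.772 kip/in → adequate.

f_max ≈ 3.04 kip/in; adequate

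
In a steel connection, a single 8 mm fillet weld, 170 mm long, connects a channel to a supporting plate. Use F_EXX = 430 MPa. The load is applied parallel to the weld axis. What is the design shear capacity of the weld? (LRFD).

φR_n ≈ 186 kN

Effective throat t_e = 0.707 × 8 = 5.656 mm.
Total length L = 170 mm; A_we = 5.656 × 170 = 961.5 mm².
F_nw = 0.6 F_EXX = 0.6 × 430 = 258 MPa.
φR_n = 0.75 × 258 × 961.5 × 10⁻³ = 186.1 kN.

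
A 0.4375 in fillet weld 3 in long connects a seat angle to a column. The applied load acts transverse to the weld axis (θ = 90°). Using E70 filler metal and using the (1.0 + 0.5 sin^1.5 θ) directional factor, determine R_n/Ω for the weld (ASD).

E70XX → F_EXX = 70 ksi.
t_e = 0.707 × 0.4375 = 0.3093 in; A_we = 0.3093 × 3 = 0.9279 in².
Directional factor: 1.0 + 0.5 sin^1.5(90°) = 1.5.
F_nw = 0.6 × 70 × 1.5 = 63 ksi.
R_n/Ω = (63 × 0.9279) / 2.0 = 29.23 kip.

R_n/Ω ≈ 29.2 kip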